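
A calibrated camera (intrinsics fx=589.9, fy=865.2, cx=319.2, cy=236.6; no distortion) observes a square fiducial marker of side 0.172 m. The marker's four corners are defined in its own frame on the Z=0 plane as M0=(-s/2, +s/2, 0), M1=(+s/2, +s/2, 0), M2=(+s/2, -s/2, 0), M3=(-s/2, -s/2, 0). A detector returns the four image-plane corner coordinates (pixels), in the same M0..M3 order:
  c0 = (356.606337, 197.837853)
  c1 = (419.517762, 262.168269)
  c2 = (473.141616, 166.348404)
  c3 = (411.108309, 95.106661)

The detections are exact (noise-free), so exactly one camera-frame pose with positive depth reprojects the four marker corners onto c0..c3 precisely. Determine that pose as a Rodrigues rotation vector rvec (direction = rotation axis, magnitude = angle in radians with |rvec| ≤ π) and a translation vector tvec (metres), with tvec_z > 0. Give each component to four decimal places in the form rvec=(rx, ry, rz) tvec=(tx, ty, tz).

Intrinsics K: fx=589.9, fy=865.2, cx=319.2, cy=236.6
Marker side s = 0.172 m; corners in marker frame (Z=0):
  M0 = (-0.0860, +0.0860, 0)
  M1 = (+0.0860, +0.0860, 0)
  M2 = (+0.0860, -0.0860, 0)
  M3 = (-0.0860, -0.0860, 0)
Detected image corners:
  c0 = (356.606337, 197.837853) px
  c1 = (419.517762, 262.168269) px
  c2 = (473.141616, 166.348404) px
  c3 = (411.108309, 95.106661) px
Planar DLT: solve 8×8 A·h = b for H (H[2,2]=1):
  H  [+483.41541 -244.18663 +415.47876]
  H  [+446.02805 +607.12934 +181.92971]
  H  [+0.28949 +0.16880 +1.00000]
B = K⁻¹H; ‖b₁‖=0.844730, ‖b₂‖=0.844730; λ = 2/(‖b₁‖+‖b₂‖) = 1.183811, sign → tz>0 ⇒ λ=+1.183811
r₁ = λ·B[:,0] = (+0.78468,+0.51656,+0.34271); r₂ = λ·B[:,1] = (-0.59816,+0.77606,+0.19983)
r₃ = r₁×r₂ = (-0.16273,-0.36180,+0.91794); SVD([r₁ r₂ r₃]) → R = UVᵀ:
  R  [+0.78468 -0.59816 -0.16273]
  R  [+0.51656 +0.77606 -0.36180]
  R  [+0.34271 +0.19983 +0.91794]
t = (+0.19321, -0.07480, +1.18381) m
tr R = 2.478679; θ = arccos((tr R − 1)/2) = 0.738707 rad = 42.325°
axis k = ((R−Rᵀ)₃₂, (R−Rᵀ)₁₃, (R−Rᵀ)₂₁) / (2 sinθ) = (+0.417051, -0.375328, +0.827767)
rvec = θ·k = (+0.308078, -0.277257, +0.611477)

rvec=(0.3081, -0.2773, 0.6115) tvec=(0.1932, -0.0748, 1.1838)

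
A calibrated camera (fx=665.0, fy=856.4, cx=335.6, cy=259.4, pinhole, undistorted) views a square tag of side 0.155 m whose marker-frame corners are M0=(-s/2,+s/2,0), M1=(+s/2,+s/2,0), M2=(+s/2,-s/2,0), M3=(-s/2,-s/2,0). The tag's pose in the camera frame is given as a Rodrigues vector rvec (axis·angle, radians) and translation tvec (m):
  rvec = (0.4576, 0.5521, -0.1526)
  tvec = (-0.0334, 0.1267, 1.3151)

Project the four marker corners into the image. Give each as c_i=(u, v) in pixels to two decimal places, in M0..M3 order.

c0=(297.89, 381.14) c1=(362.20, 387.03) c2=(341.90, 298.21) c3=(276.04, 297.63)

Intrinsics K: fx=665.0, fy=856.4, cx=335.6, cy=259.4
Marker side s = 0.155 m; corners in marker frame (Z=0):
  M0 = (-0.0775, +0.0775, 0)
  M1 = (+0.0775, +0.0775, 0)
  M2 = (+0.0775, -0.0775, 0)
  M3 = (-0.0775, -0.0775, 0)
rvec = (0.4576, 0.5521, -0.1526), |rvec| = θ = 0.73314 rad = 42.006°
Rodrigues: sinθ=0.66921, 1−cosθ=0.25693; R = I + sinθ·[k]× + (1−cosθ)·[k]×²:
    [+0.84317 +0.26006 +0.47057]
    [-0.01853 +0.88878 -0.45797]
    [-0.53733 +0.37742 +0.75421]
t = (-0.0334, 0.1267, 1.3151) m
M0: Pc = R·M0+t = (-0.07859, +0.19702, +1.38599); u = 665.0·(-0.07859)/1.38599 + 335.6 = 297.8919, v = 856.4·(+0.19702)/1.38599 + 259.4 = 381.1356
M1: Pc = R·M1+t = (+0.05210, +0.19414, +1.30271); u = 665.0·(+0.05210)/1.30271 + 335.6 = 362.1956, v = 856.4·(+0.19414)/1.30271 + 259.4 = 387.0304
M2: Pc = R·M2+t = (+0.01179, +0.05638, +1.24421); u = 665.0·(+0.01179)/1.24421 + 335.6 = 341.9021, v = 856.4·(+0.05638)/1.24421 + 259.4 = 298.2095
M3: Pc = R·M3+t = (-0.11890, +0.05926, +1.32749); u = 665.0·(-0.11890)/1.32749 + 335.6 = 276.0379, v = 856.4·(+0.05926)/1.32749 + 259.4 = 297.6275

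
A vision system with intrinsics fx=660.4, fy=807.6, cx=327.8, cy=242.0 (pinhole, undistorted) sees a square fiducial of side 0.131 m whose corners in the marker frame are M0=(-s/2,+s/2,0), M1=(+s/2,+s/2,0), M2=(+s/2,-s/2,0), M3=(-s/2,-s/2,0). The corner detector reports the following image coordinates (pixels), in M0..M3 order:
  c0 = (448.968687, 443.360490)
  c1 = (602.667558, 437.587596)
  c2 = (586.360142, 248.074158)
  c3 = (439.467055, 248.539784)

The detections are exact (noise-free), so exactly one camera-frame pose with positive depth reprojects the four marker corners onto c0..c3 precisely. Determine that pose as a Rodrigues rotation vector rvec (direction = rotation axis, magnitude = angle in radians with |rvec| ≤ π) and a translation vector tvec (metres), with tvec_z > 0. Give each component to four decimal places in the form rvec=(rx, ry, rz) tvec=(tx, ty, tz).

Intrinsics K: fx=660.4, fy=807.6, cx=327.8, cy=242.0
Marker side s = 0.131 m; corners in marker frame (Z=0):
  M0 = (-0.0655, +0.0655, 0)
  M1 = (+0.0655, +0.0655, 0)
  M2 = (+0.0655, -0.0655, 0)
  M3 = (-0.0655, -0.0655, 0)
Detected image corners:
  c0 = (448.968687, 443.360490) px
  c1 = (602.667558, 437.587596) px
  c2 = (586.360142, 248.074158) px
  c3 = (439.467055, 248.539784) px
Planar DLT: solve 8×8 A·h = b for H (H[2,2]=1):
  H  [+1253.11200 -89.81018 +520.22103]
  H  [+47.24604 +1341.54781 +342.08338]
  H  [+0.20493 -0.36326 +1.00000]
B = K⁻¹H; ‖b₁‖=1.807443, ‖b₂‖=1.807443; λ = 2/(‖b₁‖+‖b₂‖) = 0.553268, sign → tz>0 ⇒ λ=+0.553268
r₁ = λ·B[:,0] = (+0.99355,-0.00161,+0.11338); r₂ = λ·B[:,1] = (+0.02452,+0.97929,-0.20098)
r₃ = r₁×r₂ = (-0.11071,+0.20247,+0.97301); SVD([r₁ r₂ r₃]) → R = UVᵀ:
  R  [+0.99355 +0.02452 -0.11071]
  R  [-0.00161 +0.97929 +0.20247]
  R  [+0.11338 -0.20098 +0.97301]
t = (+0.16121, +0.06856, +0.55327) m
tr R = 2.945850; θ = arccos((tr R − 1)/2) = 0.233230 rad = 13.363°
axis k = ((R−Rᵀ)₃₂, (R−Rᵀ)₁₃, (R−Rᵀ)₂₁) / (2 sinθ) = (-0.872805, -0.484785, -0.056523)
rvec = θ·k = (-0.203564, -0.113067, -0.013183)

rvec=(-0.2036, -0.1131, -0.0132) tvec=(0.1612, 0.0686, 0.5533)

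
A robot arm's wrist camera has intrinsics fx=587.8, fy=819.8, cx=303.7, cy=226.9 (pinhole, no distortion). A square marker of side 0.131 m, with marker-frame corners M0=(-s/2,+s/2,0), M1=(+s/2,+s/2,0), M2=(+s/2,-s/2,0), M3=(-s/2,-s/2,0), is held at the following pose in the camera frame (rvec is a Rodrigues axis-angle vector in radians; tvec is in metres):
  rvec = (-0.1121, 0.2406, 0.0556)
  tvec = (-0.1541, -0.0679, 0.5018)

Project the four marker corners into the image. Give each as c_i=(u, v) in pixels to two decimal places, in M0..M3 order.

c0=(48.11, 217.86) c1=(187.10, 226.57) c2=(201.00, 10.37) c3=(64.79, 14.89)

Intrinsics K: fx=587.8, fy=819.8, cx=303.7, cy=226.9
Marker side s = 0.131 m; corners in marker frame (Z=0):
  M0 = (-0.0655, +0.0655, 0)
  M1 = (+0.0655, +0.0655, 0)
  M2 = (+0.0655, -0.0655, 0)
  M3 = (-0.0655, -0.0655, 0)
rvec = (-0.1121, 0.2406, 0.0556), |rvec| = θ = 0.27119 rad = 15.538°
Rodrigues: sinθ=0.26788, 1−cosθ=0.03655; R = I + sinθ·[k]× + (1−cosθ)·[k]×²:
    [+0.96970 -0.06832 +0.23456]
    [+0.04152 +0.99222 +0.11738]
    [-0.24076 -0.10408 +0.96499]
t = (-0.1541, -0.0679, 0.5018) m
M0: Pc = R·M0+t = (-0.22209, -0.00563, +0.51075); u = 587.8·(-0.22209)/0.51075 + 303.7 = 48.1070, v = 819.8·(-0.00563)/0.51075 + 226.9 = 217.8649
M1: Pc = R·M1+t = (-0.09506, -0.00019, +0.47921); u = 587.8·(-0.09506)/0.47921 + 303.7 = 187.0998, v = 819.8·(-0.00019)/0.47921 + 226.9 = 226.5745
M2: Pc = R·M2+t = (-0.08611, -0.13017, +0.49285); u = 587.8·(-0.08611)/0.49285 + 303.7 = 201.0004, v = 819.8·(-0.13017)/0.49285 + 226.9 = 10.3745
M3: Pc = R·M3+t = (-0.21314, -0.13561, +0.52439); u = 587.8·(-0.21314)/0.52439 + 303.7 = 64.7856, v = 819.8·(-0.13561)/0.52439 + 226.9 = 14.8947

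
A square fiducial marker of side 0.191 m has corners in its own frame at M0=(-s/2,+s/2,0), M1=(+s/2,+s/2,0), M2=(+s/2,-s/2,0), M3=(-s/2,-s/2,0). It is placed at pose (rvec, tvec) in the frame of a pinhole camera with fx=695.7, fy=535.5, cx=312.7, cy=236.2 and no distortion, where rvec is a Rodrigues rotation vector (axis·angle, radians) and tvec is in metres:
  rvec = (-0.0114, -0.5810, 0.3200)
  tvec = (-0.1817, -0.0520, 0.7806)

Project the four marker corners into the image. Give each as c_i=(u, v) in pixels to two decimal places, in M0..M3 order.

Intrinsics K: fx=695.7, fy=535.5, cx=312.7, cy=236.2
Marker side s = 0.191 m; corners in marker frame (Z=0):
  M0 = (-0.0955, +0.0955, 0)
  M1 = (+0.0955, +0.0955, 0)
  M2 = (+0.0955, -0.0955, 0)
  M3 = (-0.0955, -0.0955, 0)
rvec = (-0.0114, -0.5810, 0.3200), |rvec| = θ = 0.66339 rad = 38.010°
Rodrigues: sinθ=0.61579, 1−cosθ=0.21209; R = I + sinθ·[k]× + (1−cosθ)·[k]×²:
    [+0.78797 -0.29385 -0.54107]
    [+0.30023 +0.95059 -0.07902]
    [+0.53755 -0.10018 +0.83726]
t = (-0.1817, -0.0520, 0.7806) m
M0: Pc = R·M0+t = (-0.28501, +0.01011, +0.71970); u = 695.7·(-0.28501)/0.71970 + 312.7 = 37.1894, v = 535.5·(+0.01011)/0.71970 + 236.2 = 243.7218
M1: Pc = R·M1+t = (-0.13451, +0.06745, +0.82237); u = 695.7·(-0.13451)/0.82237 + 312.7 = 198.9074, v = 535.5·(+0.06745)/0.82237 + 236.2 = 280.1234
M2: Pc = R·M2+t = (-0.07839, -0.11411, +0.84150); u = 695.7·(-0.07839)/0.84150 + 312.7 = 247.8952, v = 535.5·(-0.11411)/0.84150 + 236.2 = 163.5855
M3: Pc = R·M3+t = (-0.22889, -0.17145, +0.73883); u = 695.7·(-0.22889)/0.73883 + 312.7 = 97.1732, v = 535.5·(-0.17145)/0.73883 + 236.2 = 111.9318

c0=(37.19, 243.72) c1=(198.91, 280.12) c2=(247.90, 163.59) c3=(97.17, 111.93)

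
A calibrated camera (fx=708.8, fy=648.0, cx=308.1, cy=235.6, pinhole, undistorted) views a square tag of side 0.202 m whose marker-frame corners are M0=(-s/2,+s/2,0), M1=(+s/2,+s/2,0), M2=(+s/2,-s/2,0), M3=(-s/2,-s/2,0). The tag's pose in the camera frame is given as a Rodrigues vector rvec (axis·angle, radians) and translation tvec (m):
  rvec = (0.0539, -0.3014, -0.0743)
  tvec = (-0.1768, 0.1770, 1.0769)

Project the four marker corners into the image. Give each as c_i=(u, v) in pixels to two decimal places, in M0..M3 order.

c0=(128.88, 411.35) c1=(260.94, 392.42) c2=(251.92, 275.79) c3=(117.71, 288.29)

Intrinsics K: fx=708.8, fy=648.0, cx=308.1, cy=235.6
Marker side s = 0.202 m; corners in marker frame (Z=0):
  M0 = (-0.1010, +0.1010, 0)
  M1 = (+0.1010, +0.1010, 0)
  M2 = (+0.1010, -0.1010, 0)
  M3 = (-0.1010, -0.1010, 0)
rvec = (0.0539, -0.3014, -0.0743), |rvec| = θ = 0.31507 rad = 18.052°
Rodrigues: sinθ=0.30988, 1−cosθ=0.04922; R = I + sinθ·[k]× + (1−cosθ)·[k]×²:
    [+0.95222 +0.06502 -0.29842]
    [-0.08113 +0.99582 -0.04191]
    [+0.29445 +0.06412 +0.95351]
t = (-0.1768, 0.1770, 1.0769) m
M0: Pc = R·M0+t = (-0.26641, +0.28577, +1.05364); u = 708.8·(-0.26641)/1.05364 + 308.1 = 128.8834, v = 648.0·(+0.28577)/1.05364 + 235.6 = 411.3538
M1: Pc = R·M1+t = (-0.07406, +0.26938, +1.11312); u = 708.8·(-0.07406)/1.11312 + 308.1 = 260.9413, v = 648.0·(+0.26938)/1.11312 + 235.6 = 392.4216
M2: Pc = R·M2+t = (-0.08719, +0.06823, +1.10016); u = 708.8·(-0.08719)/1.10016 + 308.1 = 251.9242, v = 648.0·(+0.06823)/1.10016 + 235.6 = 275.7863
M3: Pc = R·M3+t = (-0.27954, +0.08462, +1.04068); u = 708.8·(-0.27954)/1.04068 + 308.1 = 117.7074, v = 648.0·(+0.08462)/1.04068 + 235.6 = 288.2878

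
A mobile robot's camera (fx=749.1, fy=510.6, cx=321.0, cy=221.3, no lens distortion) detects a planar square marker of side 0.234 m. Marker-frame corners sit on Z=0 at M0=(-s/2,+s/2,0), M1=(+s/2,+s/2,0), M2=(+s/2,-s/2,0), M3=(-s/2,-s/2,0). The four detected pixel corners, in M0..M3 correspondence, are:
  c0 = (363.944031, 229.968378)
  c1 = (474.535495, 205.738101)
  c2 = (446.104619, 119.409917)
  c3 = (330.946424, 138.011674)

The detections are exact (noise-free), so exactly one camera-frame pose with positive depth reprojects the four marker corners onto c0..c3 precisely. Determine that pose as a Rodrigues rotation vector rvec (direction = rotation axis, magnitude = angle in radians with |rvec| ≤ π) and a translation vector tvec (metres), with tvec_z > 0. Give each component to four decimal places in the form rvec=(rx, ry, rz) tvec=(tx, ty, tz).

Intrinsics K: fx=749.1, fy=510.6, cx=321.0, cy=221.3
Marker side s = 0.234 m; corners in marker frame (Z=0):
  M0 = (-0.1170, +0.1170, 0)
  M1 = (+0.1170, +0.1170, 0)
  M2 = (+0.1170, -0.1170, 0)
  M3 = (-0.1170, -0.1170, 0)
Detected image corners:
  c0 = (363.944031, 229.968378) px
  c1 = (474.535495, 205.738101) px
  c2 = (446.104619, 119.409917) px
  c3 = (330.946424, 138.011674) px
Planar DLT: solve 8×8 A·h = b for H (H[2,2]=1):
  H  [+600.30491 +168.63482 +405.98028]
  H  [-41.00869 +396.71893 +173.40277]
  H  [+0.29226 +0.09337 +1.00000]
B = K⁻¹H; ‖b₁‖=0.765122, ‖b₂‖=0.765122; λ = 2/(‖b₁‖+‖b₂‖) = 1.306981, sign → tz>0 ⇒ λ=+1.306981
r₁ = λ·B[:,0] = (+0.88369,-0.27053,+0.38198); r₂ = λ·B[:,1] = (+0.24193,+0.96259,+0.12203)
r₃ = r₁×r₂ = (-0.40071,-0.01543,+0.91608); SVD([r₁ r₂ r₃]) → R = UVᵀ:
  R  [+0.88369 +0.24193 -0.40071]
  R  [-0.27053 +0.96259 -0.01543]
  R  [+0.38198 +0.12203 +0.91608]
t = (+0.14827, -0.12260, +1.30698) m
tr R = 2.762353; θ = arccos((tr R − 1)/2) = 0.492451 rad = 28.215°
axis k = ((R−Rᵀ)₃₂, (R−Rᵀ)₁₃, (R−Rᵀ)₂₁) / (2 sinθ) = (+0.145374, -0.827741, -0.541952)
rvec = θ·k = (+0.071590, -0.407622, -0.266885)

rvec=(0.0716, -0.4076, -0.2669) tvec=(0.1483, -0.1226, 1.3070)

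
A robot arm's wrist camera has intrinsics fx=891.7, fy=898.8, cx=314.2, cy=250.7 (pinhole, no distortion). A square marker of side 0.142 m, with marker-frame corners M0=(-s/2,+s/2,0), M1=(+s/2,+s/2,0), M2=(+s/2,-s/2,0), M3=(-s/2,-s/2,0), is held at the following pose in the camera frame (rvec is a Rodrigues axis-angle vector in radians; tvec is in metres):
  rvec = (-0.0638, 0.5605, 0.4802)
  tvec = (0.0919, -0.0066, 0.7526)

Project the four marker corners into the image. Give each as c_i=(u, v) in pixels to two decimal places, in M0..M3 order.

Intrinsics K: fx=891.7, fy=898.8, cx=314.2, cy=250.7
Marker side s = 0.142 m; corners in marker frame (Z=0):
  M0 = (-0.0710, +0.0710, 0)
  M1 = (+0.0710, +0.0710, 0)
  M2 = (+0.0710, -0.0710, 0)
  M3 = (-0.0710, -0.0710, 0)
rvec = (-0.0638, 0.5605, 0.4802), |rvec| = θ = 0.74083 rad = 42.446°
Rodrigues: sinθ=0.67490, 1−cosθ=0.26209; R = I + sinθ·[k]× + (1−cosθ)·[k]×²:
    [+0.73986 -0.45454 +0.49599]
    [+0.42039 +0.88794 +0.18665]
    [-0.52525 +0.07041 +0.84803]
t = (0.0919, -0.0066, 0.7526) m
M0: Pc = R·M0+t = (+0.00710, +0.02660, +0.79489); u = 891.7·(+0.00710)/0.79489 + 314.2 = 322.1622, v = 898.8·(+0.02660)/0.79489 + 250.7 = 280.7726
M1: Pc = R·M1+t = (+0.11216, +0.08629, +0.72031); u = 891.7·(+0.11216)/0.72031 + 314.2 = 453.0445, v = 898.8·(+0.08629)/0.72031 + 250.7 = 358.3743
M2: Pc = R·M2+t = (+0.17670, -0.03980, +0.71031); u = 891.7·(+0.17670)/0.71031 + 314.2 = 536.0268, v = 898.8·(-0.03980)/0.71031 + 250.7 = 200.3435
M3: Pc = R·M3+t = (+0.07164, -0.09949, +0.78489); u = 891.7·(+0.07164)/0.78489 + 314.2 = 395.5918, v = 898.8·(-0.09949)/0.78489 + 250.7 = 136.7703

c0=(322.16, 280.77) c1=(453.04, 358.37) c2=(536.03, 200.34) c3=(395.59, 136.77)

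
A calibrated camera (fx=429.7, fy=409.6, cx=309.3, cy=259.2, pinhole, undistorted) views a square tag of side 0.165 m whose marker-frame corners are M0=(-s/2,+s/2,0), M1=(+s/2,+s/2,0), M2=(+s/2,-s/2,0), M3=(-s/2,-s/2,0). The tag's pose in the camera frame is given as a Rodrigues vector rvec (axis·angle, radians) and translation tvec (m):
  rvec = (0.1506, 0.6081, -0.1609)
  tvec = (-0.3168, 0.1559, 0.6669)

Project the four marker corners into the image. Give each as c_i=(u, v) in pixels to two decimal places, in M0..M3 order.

c0=(90.65, 398.24) c1=(148.87, 408.01) c2=(122.33, 303.82) c3=(66.43, 307.90)

Intrinsics K: fx=429.7, fy=409.6, cx=309.3, cy=259.2
Marker side s = 0.165 m; corners in marker frame (Z=0):
  M0 = (-0.0825, +0.0825, 0)
  M1 = (+0.0825, +0.0825, 0)
  M2 = (+0.0825, -0.0825, 0)
  M3 = (-0.0825, -0.0825, 0)
rvec = (0.1506, 0.6081, -0.1609), |rvec| = θ = 0.64680 rad = 37.059°
Rodrigues: sinθ=0.60264, 1−cosθ=0.20199; R = I + sinθ·[k]× + (1−cosθ)·[k]×²:
    [+0.80896 +0.19413 +0.55488]
    [-0.10570 +0.97655 -0.18756]
    [-0.57828 +0.09308 +0.81051]
t = (-0.3168, 0.1559, 0.6669) m
M0: Pc = R·M0+t = (-0.36752, +0.24519, +0.72229); u = 429.7·(-0.36752)/0.72229 + 309.3 = 90.6541, v = 409.6·(+0.24519)/0.72229 + 259.2 = 398.2417
M1: Pc = R·M1+t = (-0.23404, +0.22775, +0.62687); u = 429.7·(-0.23404)/0.62687 + 309.3 = 148.8698, v = 409.6·(+0.22775)/0.62687 + 259.2 = 408.0097
M2: Pc = R·M2+t = (-0.26608, +0.06661, +0.61151); u = 429.7·(-0.26608)/0.61151 + 309.3 = 122.3329, v = 409.6·(+0.06661)/0.61151 + 259.2 = 303.8193
M3: Pc = R·M3+t = (-0.39956, +0.08405, +0.70693); u = 429.7·(-0.39956)/0.70693 + 309.3 = 66.4342, v = 409.6·(+0.08405)/0.70693 + 259.2 = 307.9019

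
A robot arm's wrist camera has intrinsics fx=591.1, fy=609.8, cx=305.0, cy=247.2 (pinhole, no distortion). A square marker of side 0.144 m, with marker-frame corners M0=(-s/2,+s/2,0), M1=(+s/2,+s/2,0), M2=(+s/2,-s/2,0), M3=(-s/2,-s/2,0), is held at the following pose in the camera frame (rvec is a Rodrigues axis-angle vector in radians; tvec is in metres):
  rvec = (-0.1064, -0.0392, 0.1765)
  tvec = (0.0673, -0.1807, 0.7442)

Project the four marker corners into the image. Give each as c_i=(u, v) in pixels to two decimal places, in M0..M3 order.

c0=(292.12, 145.05) c1=(405.58, 166.72) c2=(423.03, 54.43) c3=(312.04, 32.58)

Intrinsics K: fx=591.1, fy=609.8, cx=305.0, cy=247.2
Marker side s = 0.144 m; corners in marker frame (Z=0):
  M0 = (-0.0720, +0.0720, 0)
  M1 = (+0.0720, +0.0720, 0)
  M2 = (+0.0720, -0.0720, 0)
  M3 = (-0.0720, -0.0720, 0)
rvec = (-0.1064, -0.0392, 0.1765), |rvec| = θ = 0.20979 rad = 12.020°
Rodrigues: sinθ=0.20825, 1−cosθ=0.02192; R = I + sinθ·[k]× + (1−cosθ)·[k]×²:
    [+0.98372 -0.17313 -0.04827]
    [+0.17729 +0.97884 +0.10217]
    [+0.02956 -0.10907 +0.99359]
t = (0.0673, -0.1807, 0.7442) m
M0: Pc = R·M0+t = (-0.01599, -0.12299, +0.73422); u = 591.1·(-0.01599)/0.73422 + 305.0 = 292.1245, v = 609.8·(-0.12299)/0.73422 + 247.2 = 145.0532
M1: Pc = R·M1+t = (+0.12566, -0.09746, +0.73848); u = 591.1·(+0.12566)/0.73848 + 305.0 = 405.5841, v = 609.8·(-0.09746)/0.73848 + 247.2 = 166.7228
M2: Pc = R·M2+t = (+0.15059, -0.23841, +0.75418); u = 591.1·(+0.15059)/0.75418 + 305.0 = 423.0293, v = 609.8·(-0.23841)/0.75418 + 247.2 = 54.4298
M3: Pc = R·M3+t = (+0.00894, -0.26394, +0.74992); u = 591.1·(+0.00894)/0.74992 + 305.0 = 312.0449, v = 609.8·(-0.26394)/0.74992 + 247.2 = 32.5767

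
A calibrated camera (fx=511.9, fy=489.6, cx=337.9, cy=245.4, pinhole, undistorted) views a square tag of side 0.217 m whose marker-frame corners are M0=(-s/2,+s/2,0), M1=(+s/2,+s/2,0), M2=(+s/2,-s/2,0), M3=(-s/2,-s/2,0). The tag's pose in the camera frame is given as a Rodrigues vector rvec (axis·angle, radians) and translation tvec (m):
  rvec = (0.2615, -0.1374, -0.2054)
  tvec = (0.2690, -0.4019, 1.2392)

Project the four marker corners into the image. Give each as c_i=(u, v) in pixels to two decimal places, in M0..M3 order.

c0=(412.71, 138.04) c1=(495.49, 121.84) c2=(486.38, 33.71) c3=(399.38, 48.97)

Intrinsics K: fx=511.9, fy=489.6, cx=337.9, cy=245.4
Marker side s = 0.217 m; corners in marker frame (Z=0):
  M0 = (-0.1085, +0.1085, 0)
  M1 = (+0.1085, +0.1085, 0)
  M2 = (+0.1085, -0.1085, 0)
  M3 = (-0.1085, -0.1085, 0)
rvec = (0.2615, -0.1374, -0.2054), |rvec| = θ = 0.35979 rad = 20.615°
Rodrigues: sinθ=0.35208, 1−cosθ=0.06403; R = I + sinθ·[k]× + (1−cosθ)·[k]×²:
    [+0.96979 +0.18322 -0.16102]
    [-0.21877 +0.94531 -0.24194]
    [+0.10789 +0.26985 +0.95684]
t = (0.2690, -0.4019, 1.2392) m
M0: Pc = R·M0+t = (+0.18366, -0.27560, +1.25677); u = 511.9·(+0.18366)/1.25677 + 337.9 = 412.7060, v = 489.6·(-0.27560)/1.25677 + 245.4 = 138.0357
M1: Pc = R·M1+t = (+0.39410, -0.32307, +1.28018); u = 511.9·(+0.39410)/1.28018 + 337.9 = 495.4875, v = 489.6·(-0.32307)/1.28018 + 245.4 = 121.8434
M2: Pc = R·M2+t = (+0.35434, -0.52820, +1.22163); u = 511.9·(+0.35434)/1.22163 + 337.9 = 486.3808, v = 489.6·(-0.52820)/1.22163 + 245.4 = 33.7086
M3: Pc = R·M3+t = (+0.14390, -0.48073, +1.19822); u = 511.9·(+0.14390)/1.19822 + 337.9 = 399.3757, v = 489.6·(-0.48073)/1.19822 + 245.4 = 48.9702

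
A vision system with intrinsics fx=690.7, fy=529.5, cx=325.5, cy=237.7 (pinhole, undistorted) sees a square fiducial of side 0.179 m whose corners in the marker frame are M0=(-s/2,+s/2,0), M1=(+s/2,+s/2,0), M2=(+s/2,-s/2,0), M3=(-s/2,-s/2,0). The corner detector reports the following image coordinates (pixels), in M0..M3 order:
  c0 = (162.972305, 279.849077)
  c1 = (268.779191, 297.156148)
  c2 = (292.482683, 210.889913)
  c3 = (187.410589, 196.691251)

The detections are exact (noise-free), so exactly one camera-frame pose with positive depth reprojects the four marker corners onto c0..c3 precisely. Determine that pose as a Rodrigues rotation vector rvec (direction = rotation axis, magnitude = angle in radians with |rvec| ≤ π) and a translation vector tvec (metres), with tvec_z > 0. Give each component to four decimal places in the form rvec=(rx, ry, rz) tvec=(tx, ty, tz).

Intrinsics K: fx=690.7, fy=529.5, cx=325.5, cy=237.7
Marker side s = 0.179 m; corners in marker frame (Z=0):
  M0 = (-0.0895, +0.0895, 0)
  M1 = (+0.0895, +0.0895, 0)
  M2 = (+0.0895, -0.0895, 0)
  M3 = (-0.0895, -0.0895, 0)
Detected image corners:
  c0 = (162.972305, 279.849077) px
  c1 = (268.779191, 297.156148) px
  c2 = (292.482683, 210.889913) px
  c3 = (187.410589, 196.691251) px
Planar DLT: solve 8×8 A·h = b for H (H[2,2]=1):
  H  [+545.79746 -153.25228 +227.10469]
  H  [+41.24681 +452.86129 +245.70111]
  H  [-0.18970 -0.08224 +1.00000]
B = K⁻¹H; ‖b₁‖=0.914485, ‖b₂‖=0.914485; λ = 2/(‖b₁‖+‖b₂‖) = 1.093511, sign → tz>0 ⇒ λ=+1.093511
r₁ = λ·B[:,0] = (+0.96186,+0.17830,-0.20744); r₂ = λ·B[:,1] = (-0.20025,+0.97561,-0.08993)
r₃ = r₁×r₂ = (+0.18635,+0.12804,+0.97411); SVD([r₁ r₂ r₃]) → R = UVᵀ:
  R  [+0.96186 -0.20025 +0.18635]
  R  [+0.17830 +0.97561 +0.12804]
  R  [-0.20744 -0.08993 +0.97411]
t = (-0.15578, +0.01652, +1.09351) m
tr R = 2.911576; θ = arccos((tr R − 1)/2) = 0.298469 rad = 17.101°
axis k = ((R−Rᵀ)₃₂, (R−Rᵀ)₁₃, (R−Rᵀ)₂₁) / (2 sinθ) = (-0.370622, +0.669572, +0.643671)
rvec = θ·k = (-0.110619, +0.199846, +0.192116)

rvec=(-0.1106, 0.1998, 0.1921) tvec=(-0.1558, 0.0165, 1.0935)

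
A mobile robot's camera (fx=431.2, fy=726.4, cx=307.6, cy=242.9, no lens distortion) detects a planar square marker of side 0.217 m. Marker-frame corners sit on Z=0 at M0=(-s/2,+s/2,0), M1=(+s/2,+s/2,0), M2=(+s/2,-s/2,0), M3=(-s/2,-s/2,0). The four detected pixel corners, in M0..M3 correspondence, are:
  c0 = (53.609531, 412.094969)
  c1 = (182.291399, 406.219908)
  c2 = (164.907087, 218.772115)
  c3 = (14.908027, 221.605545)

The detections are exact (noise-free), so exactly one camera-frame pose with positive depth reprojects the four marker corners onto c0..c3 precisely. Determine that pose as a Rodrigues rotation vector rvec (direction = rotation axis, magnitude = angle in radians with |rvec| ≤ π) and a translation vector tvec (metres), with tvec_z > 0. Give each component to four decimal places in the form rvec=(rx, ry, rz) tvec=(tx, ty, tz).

rvec=(0.4973, -0.0646, 0.0023) tvec=(-0.3250, 0.0753, 0.6939)

Intrinsics K: fx=431.2, fy=726.4, cx=307.6, cy=242.9
Marker side s = 0.217 m; corners in marker frame (Z=0):
  M0 = (-0.1085, +0.1085, 0)
  M1 = (+0.1085, +0.1085, 0)
  M2 = (+0.1085, -0.1085, 0)
  M3 = (-0.1085, -0.1085, 0)
Detected image corners:
  c0 = (53.609531, 412.094969) px
  c1 = (182.291399, 406.219908) px
  c2 = (164.907087, 218.772115) px
  c3 = (14.908027, 221.605545) px
Planar DLT: solve 8×8 A·h = b for H (H[2,2]=1):
  H  [+647.81516 +200.13844 +105.65435]
  H  [+7.73338 +1086.90139 +321.69359]
  H  [+0.09000 +0.68689 +1.00000]
B = K⁻¹H; ‖b₁‖=1.441095, ‖b₂‖=1.441095; λ = 2/(‖b₁‖+‖b₂‖) = 0.693917, sign → tz>0 ⇒ λ=+0.693917
r₁ = λ·B[:,0] = (+0.99796,-0.01350,+0.06245); r₂ = λ·B[:,1] = (-0.01794,+0.87891,+0.47665)
r₃ = r₁×r₂ = (-0.06132,-0.47679,+0.87687); SVD([r₁ r₂ r₃]) → R = UVᵀ:
  R  [+0.99796 -0.01794 -0.06132]
  R  [-0.01350 +0.87891 -0.47679]
  R  [+0.06245 +0.47665 +0.87687]
t = (-0.32498, +0.07527, +0.69392) m
tr R = 2.753742; θ = arccos((tr R − 1)/2) = 0.501482 rad = 28.733°
axis k = ((R−Rᵀ)₃₂, (R−Rᵀ)₁₃, (R−Rᵀ)₂₁) / (2 sinθ) = (+0.991667, -0.128742, +0.004625)
rvec = θ·k = (+0.497303, -0.064562, +0.002319)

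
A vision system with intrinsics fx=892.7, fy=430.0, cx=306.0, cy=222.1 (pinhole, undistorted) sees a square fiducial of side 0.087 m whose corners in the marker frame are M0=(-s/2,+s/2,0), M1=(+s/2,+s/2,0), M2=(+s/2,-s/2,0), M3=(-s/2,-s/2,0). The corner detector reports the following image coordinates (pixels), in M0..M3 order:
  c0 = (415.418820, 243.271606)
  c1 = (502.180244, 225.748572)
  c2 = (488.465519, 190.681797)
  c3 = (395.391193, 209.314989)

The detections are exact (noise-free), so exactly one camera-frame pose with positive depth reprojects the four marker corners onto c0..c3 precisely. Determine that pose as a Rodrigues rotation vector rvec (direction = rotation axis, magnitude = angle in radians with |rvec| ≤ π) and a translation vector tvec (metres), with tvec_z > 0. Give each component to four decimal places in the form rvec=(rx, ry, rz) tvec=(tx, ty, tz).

Intrinsics K: fx=892.7, fy=430.0, cx=306.0, cy=222.1
Marker side s = 0.087 m; corners in marker frame (Z=0):
  M0 = (-0.0435, +0.0435, 0)
  M1 = (+0.0435, +0.0435, 0)
  M2 = (+0.0435, -0.0435, 0)
  M3 = (-0.0435, -0.0435, 0)
Detected image corners:
  c0 = (415.418820, 243.271606) px
  c1 = (502.180244, 225.748572) px
  c2 = (488.465519, 190.681797) px
  c3 = (395.391193, 209.314989) px
Planar DLT: solve 8×8 A·h = b for H (H[2,2]=1):
  H  [+1054.00265 +553.20507 +450.75108]
  H  [-197.09375 +570.05358 +217.83423]
  H  [+0.04823 +0.79793 +1.00000]
B = K⁻¹H; ‖b₁‖=1.261404, ‖b₂‖=1.261404; λ = 2/(‖b₁‖+‖b₂‖) = 0.792768, sign → tz>0 ⇒ λ=+0.792768
r₁ = λ·B[:,0] = (+0.92291,-0.38312,+0.03824); r₂ = λ·B[:,1] = (+0.27444,+0.72424,+0.63257)
r₃ = r₁×r₂ = (-0.27005,-0.57331,+0.77356); SVD([r₁ r₂ r₃]) → R = UVᵀ:
  R  [+0.92291 +0.27444 -0.27005]
  R  [-0.38312 +0.72424 -0.57331]
  R  [+0.03824 +0.63257 +0.77356]
t = (+0.12855, -0.00786, +0.79277) m
tr R = 2.420706; θ = arccos((tr R − 1)/2) = 0.780797 rad = 44.736°
axis k = ((R−Rᵀ)₃₂, (R−Rᵀ)₁₃, (R−Rᵀ)₂₁) / (2 sinθ) = (+0.856641, -0.219001, -0.467123)
rvec = θ·k = (+0.668863, -0.170996, -0.364728)

rvec=(0.6689, -0.1710, -0.3647) tvec=(0.1285, -0.0079, 0.7928)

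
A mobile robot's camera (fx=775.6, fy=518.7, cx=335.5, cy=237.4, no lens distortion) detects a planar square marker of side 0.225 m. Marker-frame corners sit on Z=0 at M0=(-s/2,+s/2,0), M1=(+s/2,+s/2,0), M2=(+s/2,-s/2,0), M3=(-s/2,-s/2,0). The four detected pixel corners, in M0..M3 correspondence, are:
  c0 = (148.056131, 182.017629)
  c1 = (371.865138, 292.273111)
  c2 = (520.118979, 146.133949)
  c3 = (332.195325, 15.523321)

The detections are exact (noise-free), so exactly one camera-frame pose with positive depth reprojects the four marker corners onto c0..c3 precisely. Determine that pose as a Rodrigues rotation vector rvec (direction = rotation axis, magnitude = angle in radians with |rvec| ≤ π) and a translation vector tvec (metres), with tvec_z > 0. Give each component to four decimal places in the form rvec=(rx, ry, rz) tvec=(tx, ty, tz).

Intrinsics K: fx=775.6, fy=518.7, cx=335.5, cy=237.4
Marker side s = 0.225 m; corners in marker frame (Z=0):
  M0 = (-0.1125, +0.1125, 0)
  M1 = (+0.1125, +0.1125, 0)
  M2 = (+0.1125, -0.1125, 0)
  M3 = (-0.1125, -0.1125, 0)
Detected image corners:
  c0 = (148.056131, 182.017629) px
  c1 = (371.865138, 292.273111) px
  c2 = (520.118979, 146.133949) px
  c3 = (332.195325, 15.523321) px
Planar DLT: solve 8×8 A·h = b for H (H[2,2]=1):
  H  [+1161.91302 -797.18824 +353.22454]
  H  [+651.45811 +660.91075 +162.23012]
  H  [+0.72481 -0.18959 +1.00000]
B = K⁻¹H; ‖b₁‖=1.668137, ‖b₂‖=1.668137; λ = 2/(‖b₁‖+‖b₂‖) = 0.599471, sign → tz>0 ⇒ λ=+0.599471
r₁ = λ·B[:,0] = (+0.71011,+0.55404,+0.43450); r₂ = λ·B[:,1] = (-0.56699,+0.81584,-0.11365)
r₃ = r₁×r₂ = (-0.41745,-0.16566,+0.89347); SVD([r₁ r₂ r₃]) → R = UVᵀ:
  R  [+0.71011 -0.56699 -0.41745]
  R  [+0.55404 +0.81584 -0.16566]
  R  [+0.43450 -0.11365 +0.89347]
t = (+0.01370, -0.08688, +0.59947) m
tr R = 2.419420; θ = arccos((tr R − 1)/2) = 0.781710 rad = 44.789°
axis k = ((R−Rᵀ)₃₂, (R−Rᵀ)₁₃, (R−Rᵀ)₂₁) / (2 sinθ) = (+0.036908, -0.604658, +0.795630)
rvec = θ·k = (+0.028852, -0.472667, +0.621952)

rvec=(0.0289, -0.4727, 0.6220) tvec=(0.0137, -0.0869, 0.5995)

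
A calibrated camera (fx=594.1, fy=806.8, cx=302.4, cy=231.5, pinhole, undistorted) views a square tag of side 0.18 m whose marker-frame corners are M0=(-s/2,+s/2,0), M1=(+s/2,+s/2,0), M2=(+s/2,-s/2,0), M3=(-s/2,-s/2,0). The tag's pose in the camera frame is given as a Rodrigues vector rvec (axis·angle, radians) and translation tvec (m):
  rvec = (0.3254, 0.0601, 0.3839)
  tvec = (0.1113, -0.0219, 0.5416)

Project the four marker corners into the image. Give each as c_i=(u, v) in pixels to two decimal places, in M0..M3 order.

Intrinsics K: fx=594.1, fy=806.8, cx=302.4, cy=231.5
Marker side s = 0.18 m; corners in marker frame (Z=0):
  M0 = (-0.0900, +0.0900, 0)
  M1 = (+0.0900, +0.0900, 0)
  M2 = (+0.0900, -0.0900, 0)
  M3 = (-0.0900, -0.0900, 0)
rvec = (0.3254, 0.0601, 0.3839), |rvec| = θ = 0.50683 rad = 29.039°
Rodrigues: sinθ=0.48541, 1−cosθ=0.12571; R = I + sinθ·[k]× + (1−cosθ)·[k]×²:
    [+0.92611 -0.35810 +0.11869]
    [+0.37724 +0.87606 -0.30036]
    [+0.00358 +0.32294 +0.94641]
t = (0.1113, -0.0219, 0.5416) m
M0: Pc = R·M0+t = (-0.00428, +0.02299, +0.57034); u = 594.1·(-0.00428)/0.57034 + 302.4 = 297.9429, v = 806.8·(+0.02299)/0.57034 + 231.5 = 264.0256
M1: Pc = R·M1+t = (+0.16242, +0.09090, +0.57099); u = 594.1·(+0.16242)/0.57099 + 302.4 = 471.3952, v = 806.8·(+0.09090)/0.57099 + 231.5 = 359.9369
M2: Pc = R·M2+t = (+0.22688, -0.06679, +0.51286); u = 594.1·(+0.22688)/0.51286 + 302.4 = 565.2192, v = 806.8·(-0.06679)/0.51286 + 231.5 = 126.4248
M3: Pc = R·M3+t = (+0.06018, -0.13470, +0.51221); u = 594.1·(+0.06018)/0.51221 + 302.4 = 372.2004, v = 806.8·(-0.13470)/0.51221 + 231.5 = 19.3356

c0=(297.94, 264.03) c1=(471.40, 359.94) c2=(565.22, 126.42) c3=(372.20, 19.34)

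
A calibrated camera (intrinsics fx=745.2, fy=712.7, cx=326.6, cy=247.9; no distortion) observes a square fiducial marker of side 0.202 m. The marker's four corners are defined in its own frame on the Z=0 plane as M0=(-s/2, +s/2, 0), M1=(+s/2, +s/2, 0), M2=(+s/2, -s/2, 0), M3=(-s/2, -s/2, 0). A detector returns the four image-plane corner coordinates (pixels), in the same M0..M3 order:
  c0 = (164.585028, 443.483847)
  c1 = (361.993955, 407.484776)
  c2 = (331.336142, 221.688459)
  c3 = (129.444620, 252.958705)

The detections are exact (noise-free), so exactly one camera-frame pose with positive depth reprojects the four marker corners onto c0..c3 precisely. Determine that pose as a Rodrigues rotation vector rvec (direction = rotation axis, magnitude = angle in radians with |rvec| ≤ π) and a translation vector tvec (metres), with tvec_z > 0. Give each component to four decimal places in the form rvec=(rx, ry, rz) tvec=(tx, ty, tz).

Intrinsics K: fx=745.2, fy=712.7, cx=326.6, cy=247.9
Marker side s = 0.202 m; corners in marker frame (Z=0):
  M0 = (-0.1010, +0.1010, 0)
  M1 = (+0.1010, +0.1010, 0)
  M2 = (+0.1010, -0.1010, 0)
  M3 = (-0.1010, -0.1010, 0)
Detected image corners:
  c0 = (164.585028, 443.483847) px
  c1 = (361.993955, 407.484776) px
  c2 = (331.336142, 221.688459) px
  c3 = (129.444620, 252.958705) px
Planar DLT: solve 8×8 A·h = b for H (H[2,2]=1):
  H  [+1022.86467 +184.44516 +248.39932]
  H  [-120.16432 +960.50465 +332.00259]
  H  [+0.14016 +0.08805 +1.00000]
B = K⁻¹H; ‖b₁‖=1.336441, ‖b₂‖=1.336441; λ = 2/(‖b₁‖+‖b₂‖) = 0.748256, sign → tz>0 ⇒ λ=+0.748256
r₁ = λ·B[:,0] = (+0.98110,-0.16264,+0.10487); r₂ = λ·B[:,1] = (+0.15633,+0.98551,+0.06589)
r₃ = r₁×r₂ = (-0.11407,-0.04825,+0.99230); SVD([r₁ r₂ r₃]) → R = UVᵀ:
  R  [+0.98110 +0.15633 -0.11407]
  R  [-0.16264 +0.98551 -0.04825]
  R  [+0.10487 +0.06589 +0.99230]
t = (-0.07852, +0.08830, +0.74826) m
tr R = 2.958903; θ = arccos((tr R − 1)/2) = 0.203072 rad = 11.635°
axis k = ((R−Rᵀ)₃₂, (R−Rᵀ)₁₃, (R−Rᵀ)₂₁) / (2 sinθ) = (+0.282961, -0.542791, -0.790766)
rvec = θ·k = (+0.057462, -0.110226, -0.160582)

rvec=(0.0575, -0.1102, -0.1606) tvec=(-0.0785, 0.0883, 0.7483)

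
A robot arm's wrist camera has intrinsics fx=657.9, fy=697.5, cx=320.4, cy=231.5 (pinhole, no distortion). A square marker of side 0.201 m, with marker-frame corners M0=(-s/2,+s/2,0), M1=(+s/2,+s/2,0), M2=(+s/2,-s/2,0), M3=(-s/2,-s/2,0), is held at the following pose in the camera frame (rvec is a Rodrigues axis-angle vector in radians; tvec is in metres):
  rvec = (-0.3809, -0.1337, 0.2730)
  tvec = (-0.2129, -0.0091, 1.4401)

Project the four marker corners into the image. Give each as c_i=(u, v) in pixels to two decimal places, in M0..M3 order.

c0=(163.35, 257.38) c1=(254.67, 285.67) c2=(279.20, 198.70) c3=(192.93, 170.97)

Intrinsics K: fx=657.9, fy=697.5, cx=320.4, cy=231.5
Marker side s = 0.201 m; corners in marker frame (Z=0):
  M0 = (-0.1005, +0.1005, 0)
  M1 = (+0.1005, +0.1005, 0)
  M2 = (+0.1005, -0.1005, 0)
  M3 = (-0.1005, -0.1005, 0)
rvec = (-0.3809, -0.1337, 0.2730), |rvec| = θ = 0.48733 rad = 27.922°
Rodrigues: sinθ=0.46827, 1−cosθ=0.11641; R = I + sinθ·[k]× + (1−cosθ)·[k]×²:
    [+0.95470 -0.23736 -0.17944]
    [+0.28729 +0.89235 +0.34811]
    [+0.07750 -0.38389 +0.92012]
t = (-0.2129, -0.0091, 1.4401) m
M0: Pc = R·M0+t = (-0.33270, +0.05171, +1.39373); u = 657.9·(-0.33270)/1.39373 + 320.4 = 163.3503, v = 697.5·(+0.05171)/1.39373 + 231.5 = 257.3780
M1: Pc = R·M1+t = (-0.14081, +0.10945, +1.40931); u = 657.9·(-0.14081)/1.40931 + 320.4 = 254.6679, v = 697.5·(+0.10945)/1.40931 + 231.5 = 285.6710
M2: Pc = R·M2+t = (-0.09310, -0.06991, +1.48647); u = 657.9·(-0.09310)/1.48647 + 320.4 = 279.1957, v = 697.5·(-0.06991)/1.48647 + 231.5 = 198.6965
M3: Pc = R·M3+t = (-0.28499, -0.12765, +1.47089); u = 657.9·(-0.28499)/1.47089 + 320.4 = 192.9284, v = 697.5·(-0.12765)/1.47089 + 231.5 = 170.9666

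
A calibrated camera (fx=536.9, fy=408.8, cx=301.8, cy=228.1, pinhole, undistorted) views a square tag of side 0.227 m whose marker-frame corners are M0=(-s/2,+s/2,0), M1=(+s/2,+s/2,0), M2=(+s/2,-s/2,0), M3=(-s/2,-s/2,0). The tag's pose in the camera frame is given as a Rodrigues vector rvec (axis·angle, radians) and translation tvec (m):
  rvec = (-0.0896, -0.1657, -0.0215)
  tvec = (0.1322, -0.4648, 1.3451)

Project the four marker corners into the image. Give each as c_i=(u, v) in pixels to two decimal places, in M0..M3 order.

Intrinsics K: fx=536.9, fy=408.8, cx=301.8, cy=228.1
Marker side s = 0.227 m; corners in marker frame (Z=0):
  M0 = (-0.1135, +0.1135, 0)
  M1 = (+0.1135, +0.1135, 0)
  M2 = (+0.1135, -0.1135, 0)
  M3 = (-0.1135, -0.1135, 0)
rvec = (-0.0896, -0.1657, -0.0215), |rvec| = θ = 0.18960 rad = 10.863°
Rodrigues: sinθ=0.18846, 1−cosθ=0.01792; R = I + sinθ·[k]× + (1−cosθ)·[k]×²:
    [+0.98608 +0.02877 -0.16375]
    [-0.01397 +0.99577 +0.09084]
    [+0.16567 -0.08729 +0.98231]
t = (0.1322, -0.4648, 1.3451) m
M0: Pc = R·M0+t = (+0.02355, -0.35019, +1.31639); u = 536.9·(+0.02355)/1.31639 + 301.8 = 311.4032, v = 408.8·(-0.35019)/1.31639 + 228.1 = 119.3483
M1: Pc = R·M1+t = (+0.24739, -0.35337, +1.35400); u = 536.9·(+0.24739)/1.35400 + 301.8 = 399.8960, v = 408.8·(-0.35337)/1.35400 + 228.1 = 121.4114
M2: Pc = R·M2+t = (+0.24085, -0.57941, +1.37381); u = 536.9·(+0.24085)/1.37381 + 301.8 = 395.9286, v = 408.8·(-0.57941)/1.37381 + 228.1 = 55.6884
M3: Pc = R·M3+t = (+0.01701, -0.57623, +1.33620); u = 536.9·(+0.01701)/1.33620 + 301.8 = 308.6364, v = 408.8·(-0.57623)/1.33620 + 228.1 = 51.8062

c0=(311.40, 119.35) c1=(399.90, 121.41) c2=(395.93, 55.69) c3=(308.64, 51.81)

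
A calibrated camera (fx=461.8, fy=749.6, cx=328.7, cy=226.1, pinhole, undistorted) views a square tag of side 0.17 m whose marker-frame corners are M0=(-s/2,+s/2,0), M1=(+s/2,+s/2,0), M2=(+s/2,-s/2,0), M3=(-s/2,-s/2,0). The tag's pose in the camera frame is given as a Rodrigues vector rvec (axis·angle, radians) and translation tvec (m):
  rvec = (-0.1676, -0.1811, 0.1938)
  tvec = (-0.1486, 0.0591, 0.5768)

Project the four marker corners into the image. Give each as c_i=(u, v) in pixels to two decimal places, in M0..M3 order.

Intrinsics K: fx=461.8, fy=749.6, cx=328.7, cy=226.1
Marker side s = 0.17 m; corners in marker frame (Z=0):
  M0 = (-0.0850, +0.0850, 0)
  M1 = (+0.0850, +0.0850, 0)
  M2 = (+0.0850, -0.0850, 0)
  M3 = (-0.0850, -0.0850, 0)
rvec = (-0.1676, -0.1811, 0.1938), |rvec| = θ = 0.31376 rad = 17.977°
Rodrigues: sinθ=0.30864, 1−cosθ=0.04882; R = I + sinθ·[k]× + (1−cosθ)·[k]×²:
    [+0.96511 -0.17558 -0.19425]
    [+0.20569 +0.96744 +0.14746]
    [+0.16204 -0.18227 +0.96981]
t = (-0.1486, 0.0591, 0.5768) m
M0: Pc = R·M0+t = (-0.24556, +0.12385, +0.54753); u = 461.8·(-0.24556)/0.54753 + 328.7 = 121.5912, v = 749.6·(+0.12385)/0.54753 + 226.1 = 395.6555
M1: Pc = R·M1+t = (-0.08149, +0.15882, +0.57508); u = 461.8·(-0.08149)/0.57508 + 328.7 = 263.2618, v = 749.6·(+0.15882)/0.57508 + 226.1 = 433.1123
M2: Pc = R·M2+t = (-0.05164, -0.00565, +0.60607); u = 461.8·(-0.05164)/0.60607 + 328.7 = 289.3514, v = 749.6·(-0.00565)/0.60607 + 226.1 = 219.1128
M3: Pc = R·M3+t = (-0.21571, -0.04062, +0.57852); u = 461.8·(-0.21571)/0.57852 + 328.7 = 156.5110, v = 749.6·(-0.04062)/0.57852 + 226.1 = 173.4727

c0=(121.59, 395.66) c1=(263.26, 433.11) c2=(289.35, 219.11) c3=(156.51, 173.47)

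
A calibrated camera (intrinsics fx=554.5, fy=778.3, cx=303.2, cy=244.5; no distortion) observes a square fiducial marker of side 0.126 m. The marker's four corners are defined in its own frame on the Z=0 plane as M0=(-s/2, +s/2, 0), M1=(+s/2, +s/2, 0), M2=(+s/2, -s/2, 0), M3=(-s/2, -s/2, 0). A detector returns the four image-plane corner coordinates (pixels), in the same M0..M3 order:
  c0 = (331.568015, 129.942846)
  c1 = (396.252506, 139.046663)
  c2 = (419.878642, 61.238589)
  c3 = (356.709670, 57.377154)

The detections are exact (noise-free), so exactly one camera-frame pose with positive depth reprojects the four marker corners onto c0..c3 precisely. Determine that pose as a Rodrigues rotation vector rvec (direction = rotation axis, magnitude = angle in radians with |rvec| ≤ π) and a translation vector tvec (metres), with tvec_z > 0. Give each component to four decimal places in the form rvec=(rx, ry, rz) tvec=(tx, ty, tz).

rvec=(-0.5040, 0.4888, 0.3097) tvec=(0.1292, -0.1897, 0.9932)

Intrinsics K: fx=554.5, fy=778.3, cx=303.2, cy=244.5
Marker side s = 0.126 m; corners in marker frame (Z=0):
  M0 = (-0.0630, +0.0630, 0)
  M1 = (+0.0630, +0.0630, 0)
  M2 = (+0.0630, -0.0630, 0)
  M3 = (-0.0630, -0.0630, 0)
Detected image corners:
  c0 = (331.568015, 129.942846) px
  c1 = (396.252506, 139.046663) px
  c2 = (419.878642, 61.238589) px
  c3 = (356.709670, 57.377154) px
Planar DLT: solve 8×8 A·h = b for H (H[2,2]=1):
  H  [+311.61845 -339.08924 +375.35188]
  H  [+0.54979 +558.58589 +95.87970]
  H  [-0.52005 -0.38652 +1.00000]
B = K⁻¹H; ‖b₁‖=1.006807, ‖b₂‖=1.006808; λ = 2/(‖b₁‖+‖b₂‖) = 0.993239, sign → tz>0 ⇒ λ=+0.993239
r₁ = λ·B[:,0] = (+0.84062,+0.16297,-0.51653); r₂ = λ·B[:,1] = (-0.39747,+0.83345,-0.38390)
r₃ = r₁×r₂ = (+0.36794,+0.52802,+0.76539); SVD([r₁ r₂ r₃]) → R = UVᵀ:
  R  [+0.84062 -0.39747 +0.36794]
  R  [+0.16297 +0.83345 +0.52802]
  R  [-0.51653 -0.38390 +0.76539]
t = (+0.12924, -0.18966, +0.99324) m
tr R = 2.439454; θ = arccos((tr R − 1)/2) = 0.767387 rad = 43.968°
axis k = ((R−Rᵀ)₃₂, (R−Rᵀ)₁₃, (R−Rᵀ)₂₁) / (2 sinθ) = (-0.656761, +0.636987, +0.403624)
rvec = θ·k = (-0.503990, +0.488816, +0.309736)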